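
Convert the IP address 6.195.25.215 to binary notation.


6 = 00000110
195 = 11000011
25 = 00011001
215 = 11010111
Binary: 00000110.11000011.00011001.11010111


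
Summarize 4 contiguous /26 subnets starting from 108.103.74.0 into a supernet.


Original prefix: /26
Number of subnets: 4 = 2^2
New prefix = 26 - 2 = 24
Supernet: 108.103.74.0/24


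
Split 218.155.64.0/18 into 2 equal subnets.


New prefix = 18 + 1 = 19
Each subnet has 8192 addresses
  218.155.64.0/19
  218.155.96.0/19
Subnets: 218.155.64.0/19, 218.155.96.0/19


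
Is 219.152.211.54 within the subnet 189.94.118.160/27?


Subnet network: 189.94.118.160
Test IP AND mask: 219.152.211.32
No, 219.152.211.54 is not in 189.94.118.160/27


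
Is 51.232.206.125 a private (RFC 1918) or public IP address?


RFC 1918 private ranges:
  10.0.0.0/8 (10.0.0.0 - 10.255.255.255)
  172.16.0.0/12 (172.16.0.0 - 172.31.255.255)
  192.168.0.0/16 (192.168.0.0 - 192.168.255.255)
Public (not in any RFC 1918 range)


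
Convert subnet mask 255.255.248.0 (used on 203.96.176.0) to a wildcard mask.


Subnet mask: 255.255.248.0
Wildcard = 255.255.255.255 - subnet mask
255 - 255 = 0
255 - 255 = 0
255 - 248 = 7
255 - 0 = 255
Wildcard: 0.0.7.255


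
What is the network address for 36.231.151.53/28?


IP:   00100100.11100111.10010111.00110101
Mask: 11111111.11111111.11111111.11110000
AND operation:
Net:  00100100.11100111.10010111.00110000
Network: 36.231.151.48/28


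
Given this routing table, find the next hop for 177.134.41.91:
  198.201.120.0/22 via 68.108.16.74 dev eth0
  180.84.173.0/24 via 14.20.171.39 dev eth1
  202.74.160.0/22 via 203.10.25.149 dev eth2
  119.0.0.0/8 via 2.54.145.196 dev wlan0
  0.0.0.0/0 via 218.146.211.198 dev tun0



Longest prefix match for 177.134.41.91:
  /22 198.201.120.0: no
  /24 180.84.173.0: no
  /22 202.74.160.0: no
  /8 119.0.0.0: no
  /0 0.0.0.0: MATCH
Selected: next-hop 218.146.211.198 via tun0 (matched /0)


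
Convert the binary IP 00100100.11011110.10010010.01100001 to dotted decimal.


00100100 = 36
11011110 = 222
10010010 = 146
01100001 = 97
IP: 36.222.146.97


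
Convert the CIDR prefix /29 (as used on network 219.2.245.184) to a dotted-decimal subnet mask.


/29 means 29 network bits, 3 host bits
Binary: 11111111111111111111111111111000
Mask: 255.255.255.248


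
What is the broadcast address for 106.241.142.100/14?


Network: 106.240.0.0/14
Host bits = 18
Set all host bits to 1:
Broadcast: 106.243.255.255


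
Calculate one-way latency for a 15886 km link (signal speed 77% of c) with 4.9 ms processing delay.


Speed = 0.77 * 3e5 km/s = 231000 km/s
Propagation delay = 15886 / 231000 = 0.0688 s = 68.7706 ms
Processing delay = 4.9 ms
Total one-way latency = 73.6706 ms


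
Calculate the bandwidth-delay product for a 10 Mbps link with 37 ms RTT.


BDP = bandwidth * RTT
= 10 Mbps * 37 ms
= 10 * 1e6 * 37 / 1000 bits
= 370000 bits
= 46250 bytes
= 45.166 KB
BDP = 370000 bits (46250 bytes)


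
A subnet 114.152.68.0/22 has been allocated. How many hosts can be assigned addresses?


Host bits = 32 - 22 = 10
Total addresses = 2^10 = 1024
Usable = total - 2 (network and broadcast)
Usable hosts: 1022


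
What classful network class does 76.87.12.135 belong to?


First octet: 76
Binary: 01001100
0xxxxxxx -> Class A (1-126)
Class A, default mask 255.0.0.0 (/8)


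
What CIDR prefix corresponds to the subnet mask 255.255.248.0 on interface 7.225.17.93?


Binary: 11111111.11111111.11111000.00000000
Count leading 1s
Prefix: /21


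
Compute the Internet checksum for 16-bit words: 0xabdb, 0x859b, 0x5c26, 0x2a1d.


Sum all words (with carry folding):
+ 0xabdb = 0xabdb
+ 0x859b = 0x3177
+ 0x5c26 = 0x8d9d
+ 0x2a1d = 0xb7ba
One's complement: ~0xb7ba
Checksum = 0x4845


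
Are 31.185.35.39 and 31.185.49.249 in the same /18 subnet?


Mask: 255.255.192.0
31.185.35.39 AND mask = 31.185.0.0
31.185.49.249 AND mask = 31.185.0.0
Yes, same subnet (31.185.0.0)


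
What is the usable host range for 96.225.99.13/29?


Network: 96.225.99.8
Broadcast: 96.225.99.15
First usable = network + 1
Last usable = broadcast - 1
Range: 96.225.99.9 to 96.225.99.14


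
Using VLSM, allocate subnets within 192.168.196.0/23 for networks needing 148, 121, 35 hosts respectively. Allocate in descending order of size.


148 hosts -> /24 (254 usable): 192.168.196.0/24
121 hosts -> /25 (126 usable): 192.168.197.0/25
35 hosts -> /26 (62 usable): 192.168.197.128/26
Allocation: 192.168.196.0/24 (148 hosts, 254 usable); 192.168.197.0/25 (121 hosts, 126 usable); 192.168.197.128/26 (35 hosts, 62 usable)


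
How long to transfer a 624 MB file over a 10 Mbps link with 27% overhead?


Effective throughput = 10 * (1 - 27/100) = 7.3 Mbps
File size in Mb = 624 * 8 = 4992 Mb
Time = 4992 / 7.3
Time = 683.8356 seconds


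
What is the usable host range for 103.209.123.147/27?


Network: 103.209.123.128
Broadcast: 103.209.123.159
First usable = network + 1
Last usable = broadcast - 1
Range: 103.209.123.129 to 103.209.123.158


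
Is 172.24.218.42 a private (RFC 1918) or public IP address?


RFC 1918 private ranges:
  10.0.0.0/8 (10.0.0.0 - 10.255.255.255)
  172.16.0.0/12 (172.16.0.0 - 172.31.255.255)
  192.168.0.0/16 (192.168.0.0 - 192.168.255.255)
Private (in 172.16.0.0/12)


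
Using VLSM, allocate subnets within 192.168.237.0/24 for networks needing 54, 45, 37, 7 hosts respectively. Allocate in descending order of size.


54 hosts -> /26 (62 usable): 192.168.237.0/26
45 hosts -> /26 (62 usable): 192.168.237.64/26
37 hosts -> /26 (62 usable): 192.168.237.128/26
7 hosts -> /28 (14 usable): 192.168.237.192/28
Allocation: 192.168.237.0/26 (54 hosts, 62 usable); 192.168.237.64/26 (45 hosts, 62 usable); 192.168.237.128/26 (37 hosts, 62 usable); 192.168.237.192/28 (7 hosts, 14 usable)


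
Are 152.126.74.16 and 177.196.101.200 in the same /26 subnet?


Mask: 255.255.255.192
152.126.74.16 AND mask = 152.126.74.0
177.196.101.200 AND mask = 177.196.101.192
No, different subnets (152.126.74.0 vs 177.196.101.192)


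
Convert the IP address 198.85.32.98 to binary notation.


198 = 11000110
85 = 01010101
32 = 00100000
98 = 01100010
Binary: 11000110.01010101.00100000.01100010


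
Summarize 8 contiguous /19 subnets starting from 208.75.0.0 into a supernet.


Original prefix: /19
Number of subnets: 8 = 2^3
New prefix = 19 - 3 = 16
Supernet: 208.75.0.0/16


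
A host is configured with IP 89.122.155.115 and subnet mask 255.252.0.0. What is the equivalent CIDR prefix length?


Binary: 11111111.11111100.00000000.00000000
Count leading 1s
Prefix: /14


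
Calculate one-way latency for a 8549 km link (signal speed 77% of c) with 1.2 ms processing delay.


Speed = 0.77 * 3e5 km/s = 231000 km/s
Propagation delay = 8549 / 231000 = 0.037 s = 37.0087 ms
Processing delay = 1.2 ms
Total one-way latency = 38.2087 ms


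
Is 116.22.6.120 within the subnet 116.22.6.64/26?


Subnet network: 116.22.6.64
Test IP AND mask: 116.22.6.64
Yes, 116.22.6.120 is in 116.22.6.64/26


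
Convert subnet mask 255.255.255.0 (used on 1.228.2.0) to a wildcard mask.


Subnet mask: 255.255.255.0
Wildcard = 255.255.255.255 - subnet mask
255 - 255 = 0
255 - 255 = 0
255 - 255 = 0
255 - 0 = 255
Wildcard: 0.0.0.255


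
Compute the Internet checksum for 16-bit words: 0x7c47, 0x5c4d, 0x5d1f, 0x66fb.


Sum all words (with carry folding):
+ 0x7c47 = 0x7c47
+ 0x5c4d = 0xd894
+ 0x5d1f = 0x35b4
+ 0x66fb = 0x9caf
One's complement: ~0x9caf
Checksum = 0x6350


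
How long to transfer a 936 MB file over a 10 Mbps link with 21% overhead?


Effective throughput = 10 * (1 - 21/100) = 7.9 Mbps
File size in Mb = 936 * 8 = 7488 Mb
Time = 7488 / 7.9
Time = 947.8481 seconds


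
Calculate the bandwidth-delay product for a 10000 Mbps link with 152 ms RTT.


BDP = bandwidth * RTT
= 10000 Mbps * 152 ms
= 10000 * 1e6 * 152 / 1000 bits
= 1520000000 bits
= 190000000 bytes
= 185546.875 KB
BDP = 1520000000 bits (190000000 bytes)


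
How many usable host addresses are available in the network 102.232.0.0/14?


Host bits = 32 - 14 = 18
Total addresses = 2^18 = 262144
Usable = total - 2 (network and broadcast)
Usable hosts: 262142


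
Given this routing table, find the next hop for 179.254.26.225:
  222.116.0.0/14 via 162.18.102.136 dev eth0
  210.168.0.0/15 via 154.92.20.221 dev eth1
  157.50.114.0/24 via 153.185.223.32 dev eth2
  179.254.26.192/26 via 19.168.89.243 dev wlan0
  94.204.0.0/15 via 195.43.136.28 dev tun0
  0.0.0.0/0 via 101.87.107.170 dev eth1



Longest prefix match for 179.254.26.225:
  /14 222.116.0.0: no
  /15 210.168.0.0: no
  /24 157.50.114.0: no
  /26 179.254.26.192: MATCH
  /15 94.204.0.0: no
  /0 0.0.0.0: MATCH
Selected: next-hop 19.168.89.243 via wlan0 (matched /26)


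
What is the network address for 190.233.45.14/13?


IP:   10111110.11101001.00101101.00001110
Mask: 11111111.11111000.00000000.00000000
AND operation:
Net:  10111110.11101000.00000000.00000000
Network: 190.232.0.0/13


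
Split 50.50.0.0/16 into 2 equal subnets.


New prefix = 16 + 1 = 17
Each subnet has 32768 addresses
  50.50.0.0/17
  50.50.128.0/17
Subnets: 50.50.0.0/17, 50.50.128.0/17


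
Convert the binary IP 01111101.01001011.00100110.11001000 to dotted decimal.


01111101 = 125
01001011 = 75
00100110 = 38
11001000 = 200
IP: 125.75.38.200


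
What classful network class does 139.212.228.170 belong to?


First octet: 139
Binary: 10001011
10xxxxxx -> Class B (128-191)
Class B, default mask 255.255.0.0 (/16)


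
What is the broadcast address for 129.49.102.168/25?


Network: 129.49.102.128/25
Host bits = 7
Set all host bits to 1:
Broadcast: 129.49.102.255


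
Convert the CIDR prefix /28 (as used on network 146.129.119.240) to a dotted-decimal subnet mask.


/28 means 28 network bits, 4 host bits
Binary: 11111111111111111111111111110000
Mask: 255.255.255.240


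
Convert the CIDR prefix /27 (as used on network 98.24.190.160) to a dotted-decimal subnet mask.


/27 means 27 network bits, 5 host bits
Binary: 11111111111111111111111111100000
Mask: 255.255.255.224


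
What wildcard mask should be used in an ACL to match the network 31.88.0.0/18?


Subnet mask: 255.255.192.0
Wildcard = 255.255.255.255 - subnet mask
255 - 255 = 0
255 - 255 = 0
255 - 192 = 63
255 - 0 = 255
Wildcard: 0.0.63.255


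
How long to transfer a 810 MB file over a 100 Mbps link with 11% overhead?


Effective throughput = 100 * (1 - 11/100) = 89 Mbps
File size in Mb = 810 * 8 = 6480 Mb
Time = 6480 / 89
Time = 72.809 seconds


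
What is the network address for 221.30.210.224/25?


IP:   11011101.00011110.11010010.11100000
Mask: 11111111.11111111.11111111.10000000
AND operation:
Net:  11011101.00011110.11010010.10000000
Network: 221.30.210.128/25


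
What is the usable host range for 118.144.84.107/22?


Network: 118.144.84.0
Broadcast: 118.144.87.255
First usable = network + 1
Last usable = broadcast - 1
Range: 118.144.84.1 to 118.144.87.254


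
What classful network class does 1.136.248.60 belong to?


First octet: 1
Binary: 00000001
0xxxxxxx -> Class A (1-126)
Class A, default mask 255.0.0.0 (/8)


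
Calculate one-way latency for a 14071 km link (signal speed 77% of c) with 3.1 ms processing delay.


Speed = 0.77 * 3e5 km/s = 231000 km/s
Propagation delay = 14071 / 231000 = 0.0609 s = 60.9134 ms
Processing delay = 3.1 ms
Total one-way latency = 64.0134 ms


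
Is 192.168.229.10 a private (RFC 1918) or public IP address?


RFC 1918 private ranges:
  10.0.0.0/8 (10.0.0.0 - 10.255.255.255)
  172.16.0.0/12 (172.16.0.0 - 172.31.255.255)
  192.168.0.0/16 (192.168.0.0 - 192.168.255.255)
Private (in 192.168.0.0/16)


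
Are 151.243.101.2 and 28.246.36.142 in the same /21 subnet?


Mask: 255.255.248.0
151.243.101.2 AND mask = 151.243.96.0
28.246.36.142 AND mask = 28.246.32.0
No, different subnets (151.243.96.0 vs 28.246.32.0)


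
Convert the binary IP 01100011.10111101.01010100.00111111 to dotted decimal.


01100011 = 99
10111101 = 189
01010100 = 84
00111111 = 63
IP: 99.189.84.63


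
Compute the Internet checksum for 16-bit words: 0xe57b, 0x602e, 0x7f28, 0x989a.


Sum all words (with carry folding):
+ 0xe57b = 0xe57b
+ 0x602e = 0x45aa
+ 0x7f28 = 0xc4d2
+ 0x989a = 0x5d6d
One's complement: ~0x5d6d
Checksum = 0xa292


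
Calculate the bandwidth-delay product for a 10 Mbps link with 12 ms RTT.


BDP = bandwidth * RTT
= 10 Mbps * 12 ms
= 10 * 1e6 * 12 / 1000 bits
= 120000 bits
= 15000 bytes
= 14.6484 KB
BDP = 120000 bits (15000 bytes)


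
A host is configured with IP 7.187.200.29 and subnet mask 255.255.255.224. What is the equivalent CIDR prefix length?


Binary: 11111111.11111111.11111111.11100000
Count leading 1s
Prefix: /27


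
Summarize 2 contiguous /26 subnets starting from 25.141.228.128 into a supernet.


Original prefix: /26
Number of subnets: 2 = 2^1
New prefix = 26 - 1 = 25
Supernet: 25.141.228.128/25


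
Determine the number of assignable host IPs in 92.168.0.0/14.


Host bits = 32 - 14 = 18
Total addresses = 2^18 = 262144
Usable = total - 2 (network and broadcast)
Usable hosts: 262142


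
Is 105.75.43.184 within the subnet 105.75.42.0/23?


Subnet network: 105.75.42.0
Test IP AND mask: 105.75.42.0
Yes, 105.75.43.184 is in 105.75.42.0/23


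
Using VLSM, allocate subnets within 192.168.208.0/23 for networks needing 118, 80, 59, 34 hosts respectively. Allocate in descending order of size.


118 hosts -> /25 (126 usable): 192.168.208.0/25
80 hosts -> /25 (126 usable): 192.168.208.128/25
59 hosts -> /26 (62 usable): 192.168.209.0/26
34 hosts -> /26 (62 usable): 192.168.209.64/26
Allocation: 192.168.208.0/25 (118 hosts, 126 usable); 192.168.208.128/25 (80 hosts, 126 usable); 192.168.209.0/26 (59 hosts, 62 usable); 192.168.209.64/26 (34 hosts, 62 usable)


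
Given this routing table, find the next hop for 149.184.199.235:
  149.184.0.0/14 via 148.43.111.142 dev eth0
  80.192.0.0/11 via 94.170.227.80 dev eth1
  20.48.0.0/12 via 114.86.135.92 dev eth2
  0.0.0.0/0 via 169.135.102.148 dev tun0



Longest prefix match for 149.184.199.235:
  /14 149.184.0.0: MATCH
  /11 80.192.0.0: no
  /12 20.48.0.0: no
  /0 0.0.0.0: MATCH
Selected: next-hop 148.43.111.142 via eth0 (matched /14)


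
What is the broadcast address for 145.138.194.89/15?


Network: 145.138.0.0/15
Host bits = 17
Set all host bits to 1:
Broadcast: 145.139.255.255


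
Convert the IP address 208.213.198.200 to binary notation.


208 = 11010000
213 = 11010101
198 = 11000110
200 = 11001000
Binary: 11010000.11010101.11000110.11001000


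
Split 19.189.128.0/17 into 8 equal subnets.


New prefix = 17 + 3 = 20
Each subnet has 4096 addresses
  19.189.128.0/20
  19.189.144.0/20
  19.189.160.0/20
  19.189.176.0/20
  19.189.192.0/20
  19.189.208.0/20
  19.189.224.0/20
  19.189.240.0/20
Subnets: 19.189.128.0/20, 19.189.144.0/20, 19.189.160.0/20, 19.189.176.0/20, 19.189.192.0/20, 19.189.208.0/20, 19.189.224.0/20, 19.189.240.0/20


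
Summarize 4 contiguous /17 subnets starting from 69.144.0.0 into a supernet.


Original prefix: /17
Number of subnets: 4 = 2^2
New prefix = 17 - 2 = 15
Supernet: 69.144.0.0/15


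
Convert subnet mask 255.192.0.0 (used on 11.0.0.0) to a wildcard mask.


Subnet mask: 255.192.0.0
Wildcard = 255.255.255.255 - subnet mask
255 - 255 = 0
255 - 192 = 63
255 - 0 = 255
255 - 0 = 255
Wildcard: 0.63.255.255


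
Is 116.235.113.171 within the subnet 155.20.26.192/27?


Subnet network: 155.20.26.192
Test IP AND mask: 116.235.113.160
No, 116.235.113.171 is not in 155.20.26.192/27


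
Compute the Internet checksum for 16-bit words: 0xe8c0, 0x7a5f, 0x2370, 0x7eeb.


Sum all words (with carry folding):
+ 0xe8c0 = 0xe8c0
+ 0x7a5f = 0x6320
+ 0x2370 = 0x8690
+ 0x7eeb = 0x057c
One's complement: ~0x057c
Checksum = 0xfa83


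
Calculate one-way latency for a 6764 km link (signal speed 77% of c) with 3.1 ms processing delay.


Speed = 0.77 * 3e5 km/s = 231000 km/s
Propagation delay = 6764 / 231000 = 0.0293 s = 29.2814 ms
Processing delay = 3.1 ms
Total one-way latency = 32.3814 ms


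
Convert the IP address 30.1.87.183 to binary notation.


30 = 00011110
1 = 00000001
87 = 01010111
183 = 10110111
Binary: 00011110.00000001.01010111.10110111


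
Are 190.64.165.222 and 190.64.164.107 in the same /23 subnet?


Mask: 255.255.254.0
190.64.165.222 AND mask = 190.64.164.0
190.64.164.107 AND mask = 190.64.164.0
Yes, same subnet (190.64.164.0)


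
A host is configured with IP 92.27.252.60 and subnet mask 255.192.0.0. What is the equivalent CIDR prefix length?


Binary: 11111111.11000000.00000000.00000000
Count leading 1s
Prefix: /10


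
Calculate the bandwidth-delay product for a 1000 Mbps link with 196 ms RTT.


BDP = bandwidth * RTT
= 1000 Mbps * 196 ms
= 1000 * 1e6 * 196 / 1000 bits
= 196000000 bits
= 24500000 bytes
= 23925.7812 KB
BDP = 196000000 bits (24500000 bytes)


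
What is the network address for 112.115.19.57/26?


IP:   01110000.01110011.00010011.00111001
Mask: 11111111.11111111.11111111.11000000
AND operation:
Net:  01110000.01110011.00010011.00000000
Network: 112.115.19.0/26


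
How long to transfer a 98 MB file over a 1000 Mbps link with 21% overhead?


Effective throughput = 1000 * (1 - 21/100) = 790 Mbps
File size in Mb = 98 * 8 = 784 Mb
Time = 784 / 790
Time = 0.9924 seconds


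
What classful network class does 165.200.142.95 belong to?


First octet: 165
Binary: 10100101
10xxxxxx -> Class B (128-191)
Class B, default mask 255.255.0.0 (/16)


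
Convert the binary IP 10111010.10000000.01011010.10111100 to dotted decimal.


10111010 = 186
10000000 = 128
01011010 = 90
10111100 = 188
IP: 186.128.90.188


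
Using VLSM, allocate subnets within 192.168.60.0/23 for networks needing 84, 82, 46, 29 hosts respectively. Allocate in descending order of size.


84 hosts -> /25 (126 usable): 192.168.60.0/25
82 hosts -> /25 (126 usable): 192.168.60.128/25
46 hosts -> /26 (62 usable): 192.168.61.0/26
29 hosts -> /27 (30 usable): 192.168.61.64/27
Allocation: 192.168.60.0/25 (84 hosts, 126 usable); 192.168.60.128/25 (82 hosts, 126 usable); 192.168.61.0/26 (46 hosts, 62 usable); 192.168.61.64/27 (29 hosts, 30 usable)


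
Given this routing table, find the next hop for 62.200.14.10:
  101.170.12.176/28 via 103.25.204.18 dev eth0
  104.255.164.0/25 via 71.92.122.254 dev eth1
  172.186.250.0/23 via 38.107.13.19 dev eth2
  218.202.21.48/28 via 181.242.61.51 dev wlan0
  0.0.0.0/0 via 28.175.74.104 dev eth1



Longest prefix match for 62.200.14.10:
  /28 101.170.12.176: no
  /25 104.255.164.0: no
  /23 172.186.250.0: no
  /28 218.202.21.48: no
  /0 0.0.0.0: MATCH
Selected: next-hop 28.175.74.104 via eth1 (matched /0)


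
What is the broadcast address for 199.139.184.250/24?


Network: 199.139.184.0/24
Host bits = 8
Set all host bits to 1:
Broadcast: 199.139.184.255


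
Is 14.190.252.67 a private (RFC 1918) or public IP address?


RFC 1918 private ranges:
  10.0.0.0/8 (10.0.0.0 - 10.255.255.255)
  172.16.0.0/12 (172.16.0.0 - 172.31.255.255)
  192.168.0.0/16 (192.168.0.0 - 192.168.255.255)
Public (not in any RFC 1918 range)


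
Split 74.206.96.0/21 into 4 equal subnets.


New prefix = 21 + 2 = 23
Each subnet has 512 addresses
  74.206.96.0/23
  74.206.98.0/23
  74.206.100.0/23
  74.206.102.0/23
Subnets: 74.206.96.0/23, 74.206.98.0/23, 74.206.100.0/23, 74.206.102.0/23


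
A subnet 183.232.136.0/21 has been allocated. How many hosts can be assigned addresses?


Host bits = 32 - 21 = 11
Total addresses = 2^11 = 2048
Usable = total - 2 (network and broadcast)
Usable hosts: 2046


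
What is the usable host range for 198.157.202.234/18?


Network: 198.157.192.0
Broadcast: 198.157.255.255
First usable = network + 1
Last usable = broadcast - 1
Range: 198.157.192.1 to 198.157.255.254


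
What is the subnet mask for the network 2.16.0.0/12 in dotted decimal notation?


/12 means 12 network bits, 20 host bits
Binary: 11111111111100000000000000000000
Mask: 255.240.0.0


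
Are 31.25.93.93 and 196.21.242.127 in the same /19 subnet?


Mask: 255.255.224.0
31.25.93.93 AND mask = 31.25.64.0
196.21.242.127 AND mask = 196.21.224.0
No, different subnets (31.25.64.0 vs 196.21.224.0)


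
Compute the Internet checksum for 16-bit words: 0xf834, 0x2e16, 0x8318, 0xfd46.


Sum all words (with carry folding):
+ 0xf834 = 0xf834
+ 0x2e16 = 0x264b
+ 0x8318 = 0xa963
+ 0xfd46 = 0xa6aa
One's complement: ~0xa6aa
Checksum = 0x5955


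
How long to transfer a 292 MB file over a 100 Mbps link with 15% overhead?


Effective throughput = 100 * (1 - 15/100) = 85 Mbps
File size in Mb = 292 * 8 = 2336 Mb
Time = 2336 / 85
Time = 27.4824 seconds


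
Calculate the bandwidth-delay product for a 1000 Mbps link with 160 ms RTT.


BDP = bandwidth * RTT
= 1000 Mbps * 160 ms
= 1000 * 1e6 * 160 / 1000 bits
= 160000000 bits
= 20000000 bytes
= 19531.25 KB
BDP = 160000000 bits (20000000 bytes)


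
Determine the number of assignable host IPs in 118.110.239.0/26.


Host bits = 32 - 26 = 6
Total addresses = 2^6 = 64
Usable = total - 2 (network and broadcast)
Usable hosts: 62


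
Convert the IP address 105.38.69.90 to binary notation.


105 = 01101001
38 = 00100110
69 = 01000101
90 = 01011010
Binary: 01101001.00100110.01000101.01011010


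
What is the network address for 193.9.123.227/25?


IP:   11000001.00001001.01111011.11100011
Mask: 11111111.11111111.11111111.10000000
AND operation:
Net:  11000001.00001001.01111011.10000000
Network: 193.9.123.128/25


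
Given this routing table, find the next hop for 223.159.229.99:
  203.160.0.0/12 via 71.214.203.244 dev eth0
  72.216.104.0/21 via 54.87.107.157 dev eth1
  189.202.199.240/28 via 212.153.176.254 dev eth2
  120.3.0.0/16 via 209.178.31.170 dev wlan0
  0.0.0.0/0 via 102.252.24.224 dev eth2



Longest prefix match for 223.159.229.99:
  /12 203.160.0.0: no
  /21 72.216.104.0: no
  /28 189.202.199.240: no
  /16 120.3.0.0: no
  /0 0.0.0.0: MATCH
Selected: next-hop 102.252.24.224 via eth2 (matched /0)


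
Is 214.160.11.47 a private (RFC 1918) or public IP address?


RFC 1918 private ranges:
  10.0.0.0/8 (10.0.0.0 - 10.255.255.255)
  172.16.0.0/12 (172.16.0.0 - 172.31.255.255)
  192.168.0.0/16 (192.168.0.0 - 192.168.255.255)
Public (not in any RFC 1918 range)


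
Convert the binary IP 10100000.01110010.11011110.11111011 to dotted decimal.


10100000 = 160
01110010 = 114
11011110 = 222
11111011 = 251
IP: 160.114.222.251


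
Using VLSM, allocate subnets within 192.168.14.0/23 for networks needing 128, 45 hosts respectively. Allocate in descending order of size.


128 hosts -> /24 (254 usable): 192.168.14.0/24
45 hosts -> /26 (62 usable): 192.168.15.0/26
Allocation: 192.168.14.0/24 (128 hosts, 254 usable); 192.168.15.0/26 (45 hosts, 62 usable)


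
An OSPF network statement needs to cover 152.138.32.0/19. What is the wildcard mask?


Subnet mask: 255.255.224.0
Wildcard = 255.255.255.255 - subnet mask
255 - 255 = 0
255 - 255 = 0
255 - 224 = 31
255 - 0 = 255
Wildcard: 0.0.31.255


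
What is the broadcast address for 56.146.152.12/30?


Network: 56.146.152.12/30
Host bits = 2
Set all host bits to 1:
Broadcast: 56.146.152.15


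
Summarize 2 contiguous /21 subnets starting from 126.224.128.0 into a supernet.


Original prefix: /21
Number of subnets: 2 = 2^1
New prefix = 21 - 1 = 20
Supernet: 126.224.128.0/20


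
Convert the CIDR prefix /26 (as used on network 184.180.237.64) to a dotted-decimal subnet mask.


/26 means 26 network bits, 6 host bits
Binary: 11111111111111111111111111000000
Mask: 255.255.255.192


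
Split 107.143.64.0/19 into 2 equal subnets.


New prefix = 19 + 1 = 20
Each subnet has 4096 addresses
  107.143.64.0/20
  107.143.80.0/20
Subnets: 107.143.64.0/20, 107.143.80.0/20


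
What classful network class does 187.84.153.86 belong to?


First octet: 187
Binary: 10111011
10xxxxxx -> Class B (128-191)
Class B, default mask 255.255.0.0 (/16)


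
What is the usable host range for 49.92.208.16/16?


Network: 49.92.0.0
Broadcast: 49.92.255.255
First usable = network + 1
Last usable = broadcast - 1
Range: 49.92.0.1 to 49.92.255.254


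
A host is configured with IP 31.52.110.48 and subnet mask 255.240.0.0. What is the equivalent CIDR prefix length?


Binary: 11111111.11110000.00000000.00000000
Count leading 1s
Prefix: /12


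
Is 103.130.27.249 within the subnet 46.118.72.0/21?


Subnet network: 46.118.72.0
Test IP AND mask: 103.130.24.0
No, 103.130.27.249 is not in 46.118.72.0/21


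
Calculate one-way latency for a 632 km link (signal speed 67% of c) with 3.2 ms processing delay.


Speed = 0.67 * 3e5 km/s = 201000 km/s
Propagation delay = 632 / 201000 = 0.0031 s = 3.1443 ms
Processing delay = 3.2 ms
Total one-way latency = 6.3443 ms


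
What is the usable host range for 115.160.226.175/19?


Network: 115.160.224.0
Broadcast: 115.160.255.255
First usable = network + 1
Last usable = broadcast - 1
Range: 115.160.224.1 to 115.160.255.254


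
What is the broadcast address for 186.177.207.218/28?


Network: 186.177.207.208/28
Host bits = 4
Set all host bits to 1:
Broadcast: 186.177.207.223


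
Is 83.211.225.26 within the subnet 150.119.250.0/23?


Subnet network: 150.119.250.0
Test IP AND mask: 83.211.224.0
No, 83.211.225.26 is not in 150.119.250.0/23


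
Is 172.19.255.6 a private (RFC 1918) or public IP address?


RFC 1918 private ranges:
  10.0.0.0/8 (10.0.0.0 - 10.255.255.255)
  172.16.0.0/12 (172.16.0.0 - 172.31.255.255)
  192.168.0.0/16 (192.168.0.0 - 192.168.255.255)
Private (in 172.16.0.0/12)


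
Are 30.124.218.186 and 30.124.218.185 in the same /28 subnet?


Mask: 255.255.255.240
30.124.218.186 AND mask = 30.124.218.176
30.124.218.185 AND mask = 30.124.218.176
Yes, same subnet (30.124.218.176)


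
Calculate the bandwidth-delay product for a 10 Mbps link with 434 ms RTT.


BDP = bandwidth * RTT
= 10 Mbps * 434 ms
= 10 * 1e6 * 434 / 1000 bits
= 4340000 bits
= 542500 bytes
= 529.7852 KB
BDP = 4340000 bits (542500 bytes)


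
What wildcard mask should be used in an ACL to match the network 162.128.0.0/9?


Subnet mask: 255.128.0.0
Wildcard = 255.255.255.255 - subnet mask
255 - 255 = 0
255 - 128 = 127
255 - 0 = 255
255 - 0 = 255
Wildcard: 0.127.255.255


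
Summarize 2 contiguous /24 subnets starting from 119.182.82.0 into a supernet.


Original prefix: /24
Number of subnets: 2 = 2^1
New prefix = 24 - 1 = 23
Supernet: 119.182.82.0/23


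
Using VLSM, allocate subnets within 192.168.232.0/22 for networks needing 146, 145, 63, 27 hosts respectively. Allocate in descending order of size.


146 hosts -> /24 (254 usable): 192.168.232.0/24
145 hosts -> /24 (254 usable): 192.168.233.0/24
63 hosts -> /25 (126 usable): 192.168.234.0/25
27 hosts -> /27 (30 usable): 192.168.234.128/27
Allocation: 192.168.232.0/24 (146 hosts, 254 usable); 192.168.233.0/24 (145 hosts, 254 usable); 192.168.234.0/25 (63 hosts, 126 usable); 192.168.234.128/27 (27 hosts, 30 usable)


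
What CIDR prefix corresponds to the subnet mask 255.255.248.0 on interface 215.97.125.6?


Binary: 11111111.11111111.11111000.00000000
Count leading 1s
Prefix: /21


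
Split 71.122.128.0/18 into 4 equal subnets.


New prefix = 18 + 2 = 20
Each subnet has 4096 addresses
  71.122.128.0/20
  71.122.144.0/20
  71.122.160.0/20
  71.122.176.0/20
Subnets: 71.122.128.0/20, 71.122.144.0/20, 71.122.160.0/20, 71.122.176.0/20


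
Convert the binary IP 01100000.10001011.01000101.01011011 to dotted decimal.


01100000 = 96
10001011 = 139
01000101 = 69
01011011 = 91
IP: 96.139.69.91


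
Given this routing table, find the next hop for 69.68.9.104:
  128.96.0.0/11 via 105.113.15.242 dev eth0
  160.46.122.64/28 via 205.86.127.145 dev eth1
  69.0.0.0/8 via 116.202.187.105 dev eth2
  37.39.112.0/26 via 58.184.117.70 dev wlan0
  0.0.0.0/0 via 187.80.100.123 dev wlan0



Longest prefix match for 69.68.9.104:
  /11 128.96.0.0: no
  /28 160.46.122.64: no
  /8 69.0.0.0: MATCH
  /26 37.39.112.0: no
  /0 0.0.0.0: MATCH
Selected: next-hop 116.202.187.105 via eth2 (matched /8)


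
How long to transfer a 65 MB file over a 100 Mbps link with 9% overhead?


Effective throughput = 100 * (1 - 9/100) = 91 Mbps
File size in Mb = 65 * 8 = 520 Mb
Time = 520 / 91
Time = 5.7143 seconds


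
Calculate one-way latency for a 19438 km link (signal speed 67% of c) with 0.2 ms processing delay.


Speed = 0.67 * 3e5 km/s = 201000 km/s
Propagation delay = 19438 / 201000 = 0.0967 s = 96.7065 ms
Processing delay = 0.2 ms
Total one-way latency = 96.9065 ms


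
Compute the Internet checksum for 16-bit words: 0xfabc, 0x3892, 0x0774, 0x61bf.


Sum all words (with carry folding):
+ 0xfabc = 0xfabc
+ 0x3892 = 0x334f
+ 0x0774 = 0x3ac3
+ 0x61bf = 0x9c82
One's complement: ~0x9c82
Checksum = 0x637d


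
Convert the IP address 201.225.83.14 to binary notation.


201 = 11001001
225 = 11100001
83 = 01010011
14 = 00001110
Binary: 11001001.11100001.01010011.00001110


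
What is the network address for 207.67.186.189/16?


IP:   11001111.01000011.10111010.10111101
Mask: 11111111.11111111.00000000.00000000
AND operation:
Net:  11001111.01000011.00000000.00000000
Network: 207.67.0.0/16


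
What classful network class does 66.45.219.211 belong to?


First octet: 66
Binary: 01000010
0xxxxxxx -> Class A (1-126)
Class A, default mask 255.0.0.0 (/8)


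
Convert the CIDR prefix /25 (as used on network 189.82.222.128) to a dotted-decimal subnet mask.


/25 means 25 network bits, 7 host bits
Binary: 11111111111111111111111110000000
Mask: 255.255.255.128


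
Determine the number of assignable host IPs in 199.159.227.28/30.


Host bits = 32 - 30 = 2
Total addresses = 2^2 = 4
Usable = total - 2 (network and broadcast)
Usable hosts: 2


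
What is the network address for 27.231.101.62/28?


IP:   00011011.11100111.01100101.00111110
Mask: 11111111.11111111.11111111.11110000
AND operation:
Net:  00011011.11100111.01100101.00110000
Network: 27.231.101.48/28


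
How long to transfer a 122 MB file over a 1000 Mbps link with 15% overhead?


Effective throughput = 1000 * (1 - 15/100) = 850 Mbps
File size in Mb = 122 * 8 = 976 Mb
Time = 976 / 850
Time = 1.1482 seconds


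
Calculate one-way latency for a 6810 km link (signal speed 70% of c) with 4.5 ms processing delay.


Speed = 0.7 * 3e5 km/s = 210000 km/s
Propagation delay = 6810 / 210000 = 0.0324 s = 32.4286 ms
Processing delay = 4.5 ms
Total one-way latency = 36.9286 ms


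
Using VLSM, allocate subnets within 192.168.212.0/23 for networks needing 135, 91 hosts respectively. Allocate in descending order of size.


135 hosts -> /24 (254 usable): 192.168.212.0/24
91 hosts -> /25 (126 usable): 192.168.213.0/25
Allocation: 192.168.212.0/24 (135 hosts, 254 usable); 192.168.213.0/25 (91 hosts, 126 usable)


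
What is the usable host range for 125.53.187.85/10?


Network: 125.0.0.0
Broadcast: 125.63.255.255
First usable = network + 1
Last usable = broadcast - 1
Range: 125.0.0.1 to 125.63.255.254


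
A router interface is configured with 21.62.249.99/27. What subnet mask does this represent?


/27 means 27 network bits, 5 host bits
Binary: 11111111111111111111111111100000
Mask: 255.255.255.224


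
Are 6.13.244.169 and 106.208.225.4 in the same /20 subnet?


Mask: 255.255.240.0
6.13.244.169 AND mask = 6.13.240.0
106.208.225.4 AND mask = 106.208.224.0
No, different subnets (6.13.240.0 vs 106.208.224.0)


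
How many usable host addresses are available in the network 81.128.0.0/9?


Host bits = 32 - 9 = 23
Total addresses = 2^23 = 8388608
Usable = total - 2 (network and broadcast)
Usable hosts: 8388606


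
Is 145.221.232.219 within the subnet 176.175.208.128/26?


Subnet network: 176.175.208.128
Test IP AND mask: 145.221.232.192
No, 145.221.232.219 is not in 176.175.208.128/26


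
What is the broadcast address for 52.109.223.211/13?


Network: 52.104.0.0/13
Host bits = 19
Set all host bits to 1:
Broadcast: 52.111.255.255


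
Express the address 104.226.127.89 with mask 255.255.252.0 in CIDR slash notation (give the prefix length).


Binary: 11111111.11111111.11111100.00000000
Count leading 1s
Prefix: /22


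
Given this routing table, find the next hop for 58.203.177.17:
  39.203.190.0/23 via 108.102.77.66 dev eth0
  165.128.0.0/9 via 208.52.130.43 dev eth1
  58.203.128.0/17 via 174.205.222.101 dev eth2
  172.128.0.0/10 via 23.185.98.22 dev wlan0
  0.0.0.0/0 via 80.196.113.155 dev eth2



Longest prefix match for 58.203.177.17:
  /23 39.203.190.0: no
  /9 165.128.0.0: no
  /17 58.203.128.0: MATCH
  /10 172.128.0.0: no
  /0 0.0.0.0: MATCH
Selected: next-hop 174.205.222.101 via eth2 (matched /17)


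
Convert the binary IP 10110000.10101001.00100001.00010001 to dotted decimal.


10110000 = 176
10101001 = 169
00100001 = 33
00010001 = 17
IP: 176.169.33.17


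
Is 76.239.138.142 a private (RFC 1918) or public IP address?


RFC 1918 private ranges:
  10.0.0.0/8 (10.0.0.0 - 10.255.255.255)
  172.16.0.0/12 (172.16.0.0 - 172.31.255.255)
  192.168.0.0/16 (192.168.0.0 - 192.168.255.255)
Public (not in any RFC 1918 range)


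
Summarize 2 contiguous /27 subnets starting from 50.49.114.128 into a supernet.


Original prefix: /27
Number of subnets: 2 = 2^1
New prefix = 27 - 1 = 26
Supernet: 50.49.114.128/26


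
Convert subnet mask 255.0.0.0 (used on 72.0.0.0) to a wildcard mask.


Subnet mask: 255.0.0.0
Wildcard = 255.255.255.255 - subnet mask
255 - 255 = 0
255 - 0 = 255
255 - 0 = 255
255 - 0 = 255
Wildcard: 0.255.255.255


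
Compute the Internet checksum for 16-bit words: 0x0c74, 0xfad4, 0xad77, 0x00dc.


Sum all words (with carry folding):
+ 0x0c74 = 0x0c74
+ 0xfad4 = 0x0749
+ 0xad77 = 0xb4c0
+ 0x00dc = 0xb59c
One's complement: ~0xb59c
Checksum = 0x4a63


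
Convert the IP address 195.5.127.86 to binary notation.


195 = 11000011
5 = 00000101
127 = 01111111
86 = 01010110
Binary: 11000011.00000101.01111111.01010110


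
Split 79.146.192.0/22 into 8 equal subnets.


New prefix = 22 + 3 = 25
Each subnet has 128 addresses
  79.146.192.0/25
  79.146.192.128/25
  79.146.193.0/25
  79.146.193.128/25
  79.146.194.0/25
  79.146.194.128/25
  79.146.195.0/25
  79.146.195.128/25
Subnets: 79.146.192.0/25, 79.146.192.128/25, 79.146.193.0/25, 79.146.193.128/25, 79.146.194.0/25, 79.146.194.128/25, 79.146.195.0/25, 79.146.195.128/25


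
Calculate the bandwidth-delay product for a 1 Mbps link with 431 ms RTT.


BDP = bandwidth * RTT
= 1 Mbps * 431 ms
= 1 * 1e6 * 431 / 1000 bits
= 431000 bits
= 53875 bytes
= 52.6123 KB
BDP = 431000 bits (53875 bytes)


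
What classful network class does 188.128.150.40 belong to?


First octet: 188
Binary: 10111100
10xxxxxx -> Class B (128-191)
Class B, default mask 255.255.0.0 (/16)


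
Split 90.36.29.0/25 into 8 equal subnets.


New prefix = 25 + 3 = 28
Each subnet has 16 addresses
  90.36.29.0/28
  90.36.29.16/28
  90.36.29.32/28
  90.36.29.48/28
  90.36.29.64/28
  90.36.29.80/28
  90.36.29.96/28
  90.36.29.112/28
Subnets: 90.36.29.0/28, 90.36.29.16/28, 90.36.29.32/28, 90.36.29.48/28, 90.36.29.64/28, 90.36.29.80/28, 90.36.29.96/28, 90.36.29.112/28


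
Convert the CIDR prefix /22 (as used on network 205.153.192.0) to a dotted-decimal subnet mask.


/22 means 22 network bits, 10 host bits
Binary: 11111111111111111111110000000000
Mask: 255.255.252.0


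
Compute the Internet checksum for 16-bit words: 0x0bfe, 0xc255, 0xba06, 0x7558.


Sum all words (with carry folding):
+ 0x0bfe = 0x0bfe
+ 0xc255 = 0xce53
+ 0xba06 = 0x885a
+ 0x7558 = 0xfdb2
One's complement: ~0xfdb2
Checksum = 0x024d


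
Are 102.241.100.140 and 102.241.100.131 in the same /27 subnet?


Mask: 255.255.255.224
102.241.100.140 AND mask = 102.241.100.128
102.241.100.131 AND mask = 102.241.100.128
Yes, same subnet (102.241.100.128)


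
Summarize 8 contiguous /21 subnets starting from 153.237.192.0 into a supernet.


Original prefix: /21
Number of subnets: 8 = 2^3
New prefix = 21 - 3 = 18
Supernet: 153.237.192.0/18


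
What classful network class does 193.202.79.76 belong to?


First octet: 193
Binary: 11000001
110xxxxx -> Class C (192-223)
Class C, default mask 255.255.255.0 (/24)


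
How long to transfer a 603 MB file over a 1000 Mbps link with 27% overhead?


Effective throughput = 1000 * (1 - 27/100) = 730 Mbps
File size in Mb = 603 * 8 = 4824 Mb
Time = 4824 / 730
Time = 6.6082 seconds


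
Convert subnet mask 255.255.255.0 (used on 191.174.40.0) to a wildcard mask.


Subnet mask: 255.255.255.0
Wildcard = 255.255.255.255 - subnet mask
255 - 255 = 0
255 - 255 = 0
255 - 255 = 0
255 - 0 = 255
Wildcard: 0.0.0.255


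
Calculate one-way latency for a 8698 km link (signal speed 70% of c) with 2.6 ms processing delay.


Speed = 0.7 * 3e5 km/s = 210000 km/s
Propagation delay = 8698 / 210000 = 0.0414 s = 41.419 ms
Processing delay = 2.6 ms
Total one-way latency = 44.019 ms


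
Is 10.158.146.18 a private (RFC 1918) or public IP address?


RFC 1918 private ranges:
  10.0.0.0/8 (10.0.0.0 - 10.255.255.255)
  172.16.0.0/12 (172.16.0.0 - 172.31.255.255)
  192.168.0.0/16 (192.168.0.0 - 192.168.255.255)
Private (in 10.0.0.0/8)


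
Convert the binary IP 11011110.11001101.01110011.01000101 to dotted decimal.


11011110 = 222
11001101 = 205
01110011 = 115
01000101 = 69
IP: 222.205.115.69


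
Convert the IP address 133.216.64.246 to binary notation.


133 = 10000101
216 = 11011000
64 = 01000000
246 = 11110110
Binary: 10000101.11011000.01000000.11110110


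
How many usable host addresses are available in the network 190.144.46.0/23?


Host bits = 32 - 23 = 9
Total addresses = 2^9 = 512
Usable = total - 2 (network and broadcast)
Usable hosts: 510


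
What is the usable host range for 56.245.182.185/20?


Network: 56.245.176.0
Broadcast: 56.245.191.255
First usable = network + 1
Last usable = broadcast - 1
Range: 56.245.176.1 to 56.245.191.254


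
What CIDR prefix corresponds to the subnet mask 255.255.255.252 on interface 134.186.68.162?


Binary: 11111111.11111111.11111111.11111100
Count leading 1s
Prefix: /30


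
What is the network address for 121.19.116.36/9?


IP:   01111001.00010011.01110100.00100100
Mask: 11111111.10000000.00000000.00000000
AND operation:
Net:  01111001.00000000.00000000.00000000
Network: 121.0.0.0/9


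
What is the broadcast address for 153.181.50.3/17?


Network: 153.181.0.0/17
Host bits = 15
Set all host bits to 1:
Broadcast: 153.181.127.255


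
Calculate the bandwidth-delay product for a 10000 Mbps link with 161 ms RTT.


BDP = bandwidth * RTT
= 10000 Mbps * 161 ms
= 10000 * 1e6 * 161 / 1000 bits
= 1610000000 bits
= 201250000 bytes
= 196533.2031 KB
BDP = 1610000000 bits (201250000 bytes)


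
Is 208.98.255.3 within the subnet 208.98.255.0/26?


Subnet network: 208.98.255.0
Test IP AND mask: 208.98.255.0
Yes, 208.98.255.3 is in 208.98.255.0/26


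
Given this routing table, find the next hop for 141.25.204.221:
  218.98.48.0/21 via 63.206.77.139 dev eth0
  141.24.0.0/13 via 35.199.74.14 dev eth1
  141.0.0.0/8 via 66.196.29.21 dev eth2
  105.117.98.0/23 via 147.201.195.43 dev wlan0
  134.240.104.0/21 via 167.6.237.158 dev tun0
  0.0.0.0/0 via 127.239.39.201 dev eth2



Longest prefix match for 141.25.204.221:
  /21 218.98.48.0: no
  /13 141.24.0.0: MATCH
  /8 141.0.0.0: MATCH
  /23 105.117.98.0: no
  /21 134.240.104.0: no
  /0 0.0.0.0: MATCH
Selected: next-hop 35.199.74.14 via eth1 (matched /13)


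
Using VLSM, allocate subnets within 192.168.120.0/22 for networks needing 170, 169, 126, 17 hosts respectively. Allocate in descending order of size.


170 hosts -> /24 (254 usable): 192.168.120.0/24
169 hosts -> /24 (254 usable): 192.168.121.0/24
126 hosts -> /25 (126 usable): 192.168.122.0/25
17 hosts -> /27 (30 usable): 192.168.122.128/27
Allocation: 192.168.120.0/24 (170 hosts, 254 usable); 192.168.121.0/24 (169 hosts, 254 usable); 192.168.122.0/25 (126 hosts, 126 usable); 192.168.122.128/27 (17 hosts, 30 usable)
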